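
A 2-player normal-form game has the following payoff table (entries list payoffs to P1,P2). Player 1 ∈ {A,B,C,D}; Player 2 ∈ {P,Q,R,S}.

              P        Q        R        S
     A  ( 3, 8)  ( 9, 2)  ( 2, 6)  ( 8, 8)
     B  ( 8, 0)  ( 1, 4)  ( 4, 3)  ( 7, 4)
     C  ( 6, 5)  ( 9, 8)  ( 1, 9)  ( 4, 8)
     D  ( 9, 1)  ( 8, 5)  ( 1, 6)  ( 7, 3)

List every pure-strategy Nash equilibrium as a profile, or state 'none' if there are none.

Nash profiles: (A,S)

(A,P): not NE [P1→D gives 9>3]
(A,Q): not NE [P2→S gives 8>2]
(A,R): not NE [P1→B gives 4>2; P2→S gives 8>6]
(A,S): NE
(B,P): not NE [P1→D gives 9>8; P2→S gives 4>0]
(B,Q): not NE [P1→C gives 9>1]
(B,R): not NE [P2→S gives 4>3]
(B,S): not NE [P1→A gives 8>7]
(C,P): not NE [P1→D gives 9>6; P2→R gives 9>5]
(C,Q): not NE [P2→R gives 9>8]
(C,R): not NE [P1→B gives 4>1]
(C,S): not NE [P1→A gives 8>4; P2→R gives 9>8]
(D,P): not NE [P2→R gives 6>1]
(D,Q): not NE [P1→C gives 9>8; P2→R gives 6>5]
(D,R): not NE [P1→B gives 4>1]
(D,S): not NE [P1→A gives 8>7; P2→R gives 6>3]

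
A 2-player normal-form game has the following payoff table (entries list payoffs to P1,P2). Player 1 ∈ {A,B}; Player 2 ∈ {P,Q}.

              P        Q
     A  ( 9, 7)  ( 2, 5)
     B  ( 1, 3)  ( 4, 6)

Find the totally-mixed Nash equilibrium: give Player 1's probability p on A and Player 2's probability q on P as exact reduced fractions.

(p,q) = (3/5, 1/5)

P1 indiff ⇒ q·9+(1-q)·2 = q·1+(1-q)·4 ⇒ q(8) = (1-q)(2) ⇒ q = 1/5
P2 indiff ⇒ p·7+(1-p)·3 = p·5+(1-p)·6 ⇒ p(2) = (1-p)(3) ⇒ p = 3/5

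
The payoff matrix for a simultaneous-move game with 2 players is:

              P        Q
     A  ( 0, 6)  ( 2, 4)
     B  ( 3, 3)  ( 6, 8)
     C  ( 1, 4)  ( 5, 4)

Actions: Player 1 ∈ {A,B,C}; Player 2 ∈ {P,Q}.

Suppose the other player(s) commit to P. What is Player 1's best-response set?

P1 best: {B}

u_1(A vs P) = 0
u_1(B vs P) = 3
u_1(C vs P) = 1
max payoff 3 at {B}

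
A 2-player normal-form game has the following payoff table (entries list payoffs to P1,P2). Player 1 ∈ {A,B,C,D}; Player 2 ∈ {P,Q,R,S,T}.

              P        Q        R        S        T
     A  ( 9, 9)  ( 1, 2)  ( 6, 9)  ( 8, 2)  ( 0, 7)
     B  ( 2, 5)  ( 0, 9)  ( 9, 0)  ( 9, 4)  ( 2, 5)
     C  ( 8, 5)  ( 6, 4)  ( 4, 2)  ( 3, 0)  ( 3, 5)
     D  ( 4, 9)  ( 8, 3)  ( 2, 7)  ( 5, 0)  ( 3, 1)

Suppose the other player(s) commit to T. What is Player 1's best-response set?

BR_1 = {C,D}

u_1(A vs T) = 0
u_1(B vs T) = 2
u_1(C vs T) = 3
u_1(D vs T) = 3
max payoff 3 at {C,D}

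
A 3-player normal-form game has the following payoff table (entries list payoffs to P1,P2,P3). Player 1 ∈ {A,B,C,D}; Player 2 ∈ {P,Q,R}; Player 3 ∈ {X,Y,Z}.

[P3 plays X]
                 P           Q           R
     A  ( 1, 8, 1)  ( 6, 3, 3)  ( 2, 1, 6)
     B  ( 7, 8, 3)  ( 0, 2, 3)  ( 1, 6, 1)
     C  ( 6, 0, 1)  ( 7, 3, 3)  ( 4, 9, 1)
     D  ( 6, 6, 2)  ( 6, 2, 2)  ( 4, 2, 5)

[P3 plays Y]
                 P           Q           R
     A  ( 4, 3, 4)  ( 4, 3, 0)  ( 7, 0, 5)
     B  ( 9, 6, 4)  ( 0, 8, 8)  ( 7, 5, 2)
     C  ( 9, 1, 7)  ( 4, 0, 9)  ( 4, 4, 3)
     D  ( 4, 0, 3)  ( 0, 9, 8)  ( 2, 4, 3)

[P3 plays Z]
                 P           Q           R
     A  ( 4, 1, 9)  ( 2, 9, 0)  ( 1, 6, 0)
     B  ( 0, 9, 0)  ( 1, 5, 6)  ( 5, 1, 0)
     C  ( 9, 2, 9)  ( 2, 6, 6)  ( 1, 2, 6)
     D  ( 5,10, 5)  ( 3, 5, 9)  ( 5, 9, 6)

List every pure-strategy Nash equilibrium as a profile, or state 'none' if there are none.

(A,P,X): not NE [P1→B gives 7>1; P3→Z gives 9>1]
(A,P,Y): not NE [P1→C gives 9>4; P3→Z gives 9>4]
(A,P,Z): not NE [P1→C gives 9>4; P2→Q gives 9>1]
(A,Q,X): not NE [P1→C gives 7>6; P2→P gives 8>3]
(A,Q,Y): not NE [P3→X gives 3>0]
(A,Q,Z): not NE [P1→D gives 3>2; P3→X gives 3>0]
(A,R,X): not NE [P1→D gives 4>2; P2→P gives 8>1]
(A,R,Y): not NE [P2→Q gives 3>0; P3→X gives 6>5]
(A,R,Z): not NE [P1→D gives 5>1; P2→Q gives 9>6; P3→X gives 6>0]
(B,P,X): not NE [P3→Y gives 4>3]
(B,P,Y): not NE [P2→Q gives 8>6]
(B,P,Z): not NE [P1→C gives 9>0; P3→Y gives 4>0]
(B,Q,X): not NE [P1→C gives 7>0; P2→P gives 8>2; P3→Y gives 8>3]
(B,Q,Y): not NE [P1→C gives 4>0]
(B,Q,Z): not NE [P1→D gives 3>1; P2→P gives 9>5; P3→Y gives 8>6]
(B,R,X): not NE [P1→D gives 4>1; P2→P gives 8>6; P3→Y gives 2>1]
(B,R,Y): not NE [P2→Q gives 8>5]
(B,R,Z): not NE [P2→P gives 9>1; P3→Y gives 2>0]
(C,P,X): not NE [P1→B gives 7>6; P2→R gives 9>0; P3→Z gives 9>1]
(C,P,Y): not NE [P2→R gives 4>1; P3→Z gives 9>7]
(C,P,Z): not NE [P2→Q gives 6>2]
(C,Q,X): not NE [P2→R gives 9>3; P3→Y gives 9>3]
(C,Q,Y): not NE [P2→R gives 4>0]
(C,Q,Z): not NE [P1→D gives 3>2; P3→Y gives 9>6]
(C,R,X): not NE [P3→Z gives 6>1]
(C,R,Y): not NE [P1→B gives 7>4; P3→Z gives 6>3]
(C,R,Z): not NE [P1→D gives 5>1; P2→Q gives 6>2]
(D,P,X): not NE [P1→B gives 7>6; P3→Z gives 5>2]
(D,P,Y): not NE [P1→C gives 9>4; P2→Q gives 9>0; P3→Z gives 5>3]
(D,P,Z): not NE [P1→C gives 9>5]
(D,Q,X): not NE [P1→C gives 7>6; P2→P gives 6>2; P3→Z gives 9>2]
(D,Q,Y): not NE [P1→C gives 4>0; P3→Z gives 9>8]
(D,Q,Z): not NE [P2→P gives 10>5]
(D,R,X): not NE [P2→P gives 6>2; P3→Z gives 6>5]
(D,R,Y): not NE [P1→B gives 7>2; P2→Q gives 9>4; P3→Z gives 6>3]
(D,R,Z): not NE [P2→P gives 10>9]

No pure NE.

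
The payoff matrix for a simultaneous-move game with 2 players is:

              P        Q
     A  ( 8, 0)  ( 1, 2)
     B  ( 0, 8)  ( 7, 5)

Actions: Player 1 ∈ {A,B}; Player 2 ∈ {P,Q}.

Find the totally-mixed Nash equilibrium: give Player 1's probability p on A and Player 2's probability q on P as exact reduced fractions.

P1 indiff ⇒ q·8+(1-q)·1 = q·0+(1-q)·7 ⇒ q(8) = (1-q)(6) ⇒ q = 3/7
P2 indiff ⇒ p·0+(1-p)·8 = p·2+(1-p)·5 ⇒ p(-2) = (1-p)(-3) ⇒ p = 3/5

P1 mixes 3/5 on A; P2 mixes 3/7 on P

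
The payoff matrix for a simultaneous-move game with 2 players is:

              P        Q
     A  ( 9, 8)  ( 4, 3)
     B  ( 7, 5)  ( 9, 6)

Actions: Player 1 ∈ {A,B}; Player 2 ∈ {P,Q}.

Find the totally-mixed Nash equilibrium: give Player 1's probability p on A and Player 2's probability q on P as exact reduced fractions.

P1 indiff ⇒ q·9+(1-q)·4 = q·7+(1-q)·9 ⇒ q(2) = (1-q)(5) ⇒ q = 5/7
P2 indiff ⇒ p·8+(1-p)·5 = p·3+(1-p)·6 ⇒ p(5) = (1-p)(1) ⇒ p = 1/6

P1 mixes 1/6 on A; P2 mixes 5/7 on P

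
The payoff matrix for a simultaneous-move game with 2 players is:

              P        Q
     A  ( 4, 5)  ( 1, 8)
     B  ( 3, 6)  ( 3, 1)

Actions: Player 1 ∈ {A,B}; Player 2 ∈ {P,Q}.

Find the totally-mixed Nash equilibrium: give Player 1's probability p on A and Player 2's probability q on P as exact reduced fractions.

(p,q) = (5/8, 2/3)

P1 indiff ⇒ q·4+(1-q)·1 = q·3+(1-q)·3 ⇒ q(1) = (1-q)(2) ⇒ q = 2/3
P2 indiff ⇒ p·5+(1-p)·6 = p·8+(1-p)·1 ⇒ p(-3) = (1-p)(-5) ⇒ p = 5/8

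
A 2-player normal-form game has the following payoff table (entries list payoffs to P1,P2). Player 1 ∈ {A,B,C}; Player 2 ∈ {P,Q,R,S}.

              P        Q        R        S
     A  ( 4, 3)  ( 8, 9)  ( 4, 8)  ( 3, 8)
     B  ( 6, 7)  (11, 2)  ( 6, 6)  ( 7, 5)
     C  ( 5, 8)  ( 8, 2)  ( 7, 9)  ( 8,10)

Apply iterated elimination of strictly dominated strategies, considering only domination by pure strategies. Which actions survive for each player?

P1 drop A (B beats it: P:6>4 Q:11>8 R:6>4 S:7>3)
P2 drop Q (P beats it: B:7>2 C:8>2)
P1→{B,C} P2→{P,R,S}

Remaining: P1:{B,C} P2:{P,R,S}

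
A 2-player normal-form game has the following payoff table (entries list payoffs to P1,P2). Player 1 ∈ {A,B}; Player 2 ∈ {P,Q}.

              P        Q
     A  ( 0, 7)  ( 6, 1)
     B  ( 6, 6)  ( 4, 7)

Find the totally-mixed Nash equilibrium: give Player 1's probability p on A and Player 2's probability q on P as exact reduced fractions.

P1 mixes 1/7 on A; P2 mixes 1/4 on P

P1 indiff ⇒ q·0+(1-q)·6 = q·6+(1-q)·4 ⇒ q(-6) = (1-q)(-2) ⇒ q = 1/4
P2 indiff ⇒ p·7+(1-p)·6 = p·1+(1-p)·7 ⇒ p(6) = (1-p)(1) ⇒ p = 1/7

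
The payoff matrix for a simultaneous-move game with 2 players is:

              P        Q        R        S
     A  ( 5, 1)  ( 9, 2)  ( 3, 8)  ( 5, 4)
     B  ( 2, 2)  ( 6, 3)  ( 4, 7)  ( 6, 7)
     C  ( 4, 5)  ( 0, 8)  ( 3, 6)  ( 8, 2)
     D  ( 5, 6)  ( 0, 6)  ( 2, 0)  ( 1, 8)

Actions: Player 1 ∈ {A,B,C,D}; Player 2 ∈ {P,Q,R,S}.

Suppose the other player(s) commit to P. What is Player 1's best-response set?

u_1(A vs P) = 5
u_1(B vs P) = 2
u_1(C vs P) = 4
u_1(D vs P) = 5
max payoff 5 at {A,D}

argmax u_1 = {A,D}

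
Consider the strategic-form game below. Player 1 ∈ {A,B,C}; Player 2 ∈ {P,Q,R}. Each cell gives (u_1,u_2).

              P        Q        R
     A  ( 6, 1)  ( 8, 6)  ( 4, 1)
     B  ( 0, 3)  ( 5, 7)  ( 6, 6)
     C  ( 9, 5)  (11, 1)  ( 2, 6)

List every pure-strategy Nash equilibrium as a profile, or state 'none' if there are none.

PSNE: ∅

(A,P): not NE [P1→C gives 9>6; P2→Q gives 6>1]
(A,Q): not NE [P1→C gives 11>8]
(A,R): not NE [P1→B gives 6>4; P2→Q gives 6>1]
(B,P): not NE [P1→C gives 9>0; P2→Q gives 7>3]
(B,Q): not NE [P1→C gives 11>5]
(B,R): not NE [P2→Q gives 7>6]
(C,P): not NE [P2→R gives 6>5]
(C,Q): not NE [P2→R gives 6>1]
(C,R): not NE [P1→B gives 6>2]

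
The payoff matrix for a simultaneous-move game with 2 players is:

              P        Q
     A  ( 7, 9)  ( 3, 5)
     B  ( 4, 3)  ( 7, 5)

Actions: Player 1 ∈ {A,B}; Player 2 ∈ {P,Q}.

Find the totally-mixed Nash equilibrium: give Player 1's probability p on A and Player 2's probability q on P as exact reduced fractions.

P1 mixes 1/3 on A; P2 mixes 4/7 on P

P1 indiff ⇒ q·7+(1-q)·3 = q·4+(1-q)·7 ⇒ q(3) = (1-q)(4) ⇒ q = 4/7
P2 indiff ⇒ p·9+(1-p)·3 = p·5+(1-p)·5 ⇒ p(4) = (1-p)(2) ⇒ p = 1/3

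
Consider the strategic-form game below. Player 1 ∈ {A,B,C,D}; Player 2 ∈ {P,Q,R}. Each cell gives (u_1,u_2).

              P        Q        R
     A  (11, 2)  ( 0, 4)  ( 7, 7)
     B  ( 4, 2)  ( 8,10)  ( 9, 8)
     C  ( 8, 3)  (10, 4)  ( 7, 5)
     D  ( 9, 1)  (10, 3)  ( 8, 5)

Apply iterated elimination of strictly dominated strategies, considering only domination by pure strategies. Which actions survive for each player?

P2 drop P (Q beats it: A:4>2 B:10>2 C:4>3 D:3>1)
P1 drop A (B beats it: Q:8>0 R:9>7)
P1→{B,C,D} P2→{Q,R}

IESDS → P1:{B,C,D} P2:{Q,R}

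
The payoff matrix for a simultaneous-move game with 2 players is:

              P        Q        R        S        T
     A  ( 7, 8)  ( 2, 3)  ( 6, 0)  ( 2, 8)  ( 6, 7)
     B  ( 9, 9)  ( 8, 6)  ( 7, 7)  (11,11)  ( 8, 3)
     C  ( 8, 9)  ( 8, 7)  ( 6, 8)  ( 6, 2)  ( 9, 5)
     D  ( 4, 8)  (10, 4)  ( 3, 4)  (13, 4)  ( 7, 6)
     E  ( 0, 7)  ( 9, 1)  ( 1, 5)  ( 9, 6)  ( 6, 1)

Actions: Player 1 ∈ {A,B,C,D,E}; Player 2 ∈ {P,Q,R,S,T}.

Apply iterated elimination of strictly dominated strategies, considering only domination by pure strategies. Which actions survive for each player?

P1 drop A (B beats it: P:9>7 Q:8>2 R:7>6 S:11>2 T:8>6)
P1 drop E (D beats it: P:4>0 Q:10>9 R:3>1 S:13>9 T:7>6)
P2 drop Q (P beats it: B:9>6 C:9>7 D:8>4)
P2 drop R (P beats it: B:9>7 C:9>8 D:8>4)
P2 drop T (P beats it: B:9>3 C:9>5 D:8>6)
P1 drop C (B beats it: P:9>8 S:11>6)
P1→{B,D} P2→{P,S}

Remaining: P1:{B,D} P2:{P,S}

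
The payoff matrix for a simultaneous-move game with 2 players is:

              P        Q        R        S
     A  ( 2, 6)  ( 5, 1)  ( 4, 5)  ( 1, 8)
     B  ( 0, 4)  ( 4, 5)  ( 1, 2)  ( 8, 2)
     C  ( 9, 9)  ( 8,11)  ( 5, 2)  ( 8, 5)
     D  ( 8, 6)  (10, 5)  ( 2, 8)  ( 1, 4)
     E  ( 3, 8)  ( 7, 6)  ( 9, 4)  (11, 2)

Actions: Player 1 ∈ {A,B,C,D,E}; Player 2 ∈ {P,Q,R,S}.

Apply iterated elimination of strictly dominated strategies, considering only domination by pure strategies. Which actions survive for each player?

P1 drop A (C beats it: P:9>2 Q:8>5 R:5>4 S:8>1)
P1 drop B (E beats it: P:3>0 Q:7>4 R:9>1 S:11>8)
P2 drop S (P beats it: C:9>5 D:6>4 E:8>2)
P1→{C,D,E} P2→{P,Q,R}

IESDS → P1:{C,D,E} P2:{P,Q,R}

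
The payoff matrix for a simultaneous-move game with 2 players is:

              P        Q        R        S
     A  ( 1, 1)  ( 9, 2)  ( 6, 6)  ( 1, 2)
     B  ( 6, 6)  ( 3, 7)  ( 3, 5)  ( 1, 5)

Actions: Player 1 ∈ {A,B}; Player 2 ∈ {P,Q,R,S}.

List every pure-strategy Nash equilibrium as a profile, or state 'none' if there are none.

(A,P): not NE [P1→B gives 6>1; P2→R gives 6>1]
(A,Q): not NE [P2→R gives 6>2]
(A,R): NE
(A,S): not NE [P2→R gives 6>2]
(B,P): not NE [P2→Q gives 7>6]
(B,Q): not NE [P1→A gives 9>3]
(B,R): not NE [P1→A gives 6>3; P2→Q gives 7>5]
(B,S): not NE [P2→Q gives 7>5]

Nash profiles: (A,R)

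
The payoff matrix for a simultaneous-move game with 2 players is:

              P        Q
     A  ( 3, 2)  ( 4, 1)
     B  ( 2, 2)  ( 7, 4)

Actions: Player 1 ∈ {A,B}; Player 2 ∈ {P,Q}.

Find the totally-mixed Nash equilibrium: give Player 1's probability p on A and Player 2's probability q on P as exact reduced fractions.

P1 indiff ⇒ q·3+(1-q)·4 = q·2+(1-q)·7 ⇒ q(1) = (1-q)(3) ⇒ q = 3/4
P2 indiff ⇒ p·2+(1-p)·2 = p·1+(1-p)·4 ⇒ p(1) = (1-p)(2) ⇒ p = 2/3

p=2/3, q=3/4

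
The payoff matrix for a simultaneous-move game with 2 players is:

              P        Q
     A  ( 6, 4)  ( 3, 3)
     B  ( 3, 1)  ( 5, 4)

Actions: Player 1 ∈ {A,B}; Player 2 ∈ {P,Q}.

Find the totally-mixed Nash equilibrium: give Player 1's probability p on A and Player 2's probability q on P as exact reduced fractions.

P1 indiff ⇒ q·6+(1-q)·3 = q·3+(1-q)·5 ⇒ q(3) = (1-q)(2) ⇒ q = 2/5
P2 indiff ⇒ p·4+(1-p)·1 = p·3+(1-p)·4 ⇒ p(1) = (1-p)(3) ⇒ p = 3/4

p=3/4, q=2/5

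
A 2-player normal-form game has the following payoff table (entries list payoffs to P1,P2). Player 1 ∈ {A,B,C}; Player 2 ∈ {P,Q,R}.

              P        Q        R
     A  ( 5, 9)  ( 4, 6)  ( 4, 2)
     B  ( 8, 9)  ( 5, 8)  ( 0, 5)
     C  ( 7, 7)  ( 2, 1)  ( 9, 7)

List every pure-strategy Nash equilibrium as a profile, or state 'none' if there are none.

PSNE = {(B,P), (C,R)}

(A,P): not NE [P1→B gives 8>5]
(A,Q): not NE [P1→B gives 5>4; P2→P gives 9>6]
(A,R): not NE [P1→C gives 9>4; P2→P gives 9>2]
(B,P): NE
(B,Q): not NE [P2→P gives 9>8]
(B,R): not NE [P1→C gives 9>0; P2→P gives 9>5]
(C,P): not NE [P1→B gives 8>7]
(C,Q): not NE [P1→B gives 5>2; P2→R gives 7>1]
(C,R): NE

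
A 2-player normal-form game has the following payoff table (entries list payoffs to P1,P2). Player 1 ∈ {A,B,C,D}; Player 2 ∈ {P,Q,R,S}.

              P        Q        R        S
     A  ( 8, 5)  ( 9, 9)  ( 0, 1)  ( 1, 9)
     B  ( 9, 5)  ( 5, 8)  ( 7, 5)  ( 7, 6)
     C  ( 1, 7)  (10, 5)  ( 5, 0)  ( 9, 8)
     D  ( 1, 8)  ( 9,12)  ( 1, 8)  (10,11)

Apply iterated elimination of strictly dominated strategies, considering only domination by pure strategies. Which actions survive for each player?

P2 drop P (S beats it: A:9>5 B:6>5 C:8>7 D:11>8)
P1 drop A (C beats it: Q:10>9 R:5>0 S:9>1)
P2 drop R (Q beats it: B:8>5 C:5>0 D:12>8)
P1 drop B (C beats it: Q:10>5 S:9>7)
P1→{C,D} P2→{Q,S}

IESDS → P1:{C,D} P2:{Q,S}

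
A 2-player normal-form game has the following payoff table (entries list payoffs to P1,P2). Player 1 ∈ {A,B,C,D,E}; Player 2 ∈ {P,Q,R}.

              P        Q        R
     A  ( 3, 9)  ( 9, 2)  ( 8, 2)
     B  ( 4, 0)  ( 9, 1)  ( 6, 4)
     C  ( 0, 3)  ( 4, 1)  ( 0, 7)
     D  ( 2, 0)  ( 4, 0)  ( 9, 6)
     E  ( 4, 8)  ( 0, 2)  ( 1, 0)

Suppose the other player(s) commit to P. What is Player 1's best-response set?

u_1(A vs P) = 3
u_1(B vs P) = 4
u_1(C vs P) = 0
u_1(D vs P) = 2
u_1(E vs P) = 4
max payoff 4 at {B,E}

BR_1 = {B,E}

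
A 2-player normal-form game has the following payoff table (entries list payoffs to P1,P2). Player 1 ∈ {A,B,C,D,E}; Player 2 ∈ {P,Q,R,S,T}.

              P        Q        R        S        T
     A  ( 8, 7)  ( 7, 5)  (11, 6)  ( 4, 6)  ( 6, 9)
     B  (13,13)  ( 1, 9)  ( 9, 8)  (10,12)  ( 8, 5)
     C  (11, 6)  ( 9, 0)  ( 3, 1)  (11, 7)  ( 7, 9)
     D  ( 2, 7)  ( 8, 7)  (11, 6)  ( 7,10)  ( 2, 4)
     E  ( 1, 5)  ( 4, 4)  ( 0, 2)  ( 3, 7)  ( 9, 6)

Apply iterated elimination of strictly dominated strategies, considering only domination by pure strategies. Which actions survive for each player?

Remaining: P1:{B,C,E} P2:{P,S,T}

P2 drop Q (S beats it: A:6>5 B:12>9 C:7>0 D:10>7 E:7>4)
P2 drop R (P beats it: A:7>6 B:13>8 C:6>1 D:7>6 E:5>2)
P1 drop A (B beats it: P:13>8 S:10>4 T:8>6)
P1 drop D (B beats it: P:13>2 S:10>7 T:8>2)
P1→{B,C,E} P2→{P,S,T}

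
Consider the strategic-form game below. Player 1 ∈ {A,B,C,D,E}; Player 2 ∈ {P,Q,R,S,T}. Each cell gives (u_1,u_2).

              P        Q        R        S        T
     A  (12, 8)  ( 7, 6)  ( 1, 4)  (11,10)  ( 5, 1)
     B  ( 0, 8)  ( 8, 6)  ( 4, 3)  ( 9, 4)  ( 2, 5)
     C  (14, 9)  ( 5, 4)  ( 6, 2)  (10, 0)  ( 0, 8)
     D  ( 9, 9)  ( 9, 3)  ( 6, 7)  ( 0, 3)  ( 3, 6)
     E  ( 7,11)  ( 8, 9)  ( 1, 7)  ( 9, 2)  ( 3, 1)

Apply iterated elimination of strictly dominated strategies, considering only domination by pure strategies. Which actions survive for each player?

Survivors P1:{A,C} P2:{P,S}

P2 drop Q (P beats it: A:8>6 B:8>6 C:9>4 D:9>3 E:11>9)
P2 drop R (P beats it: A:8>4 B:8>3 C:9>2 D:9>7 E:11>7)
P1 drop B (A beats it: P:12>0 S:11>9 T:5>2)
P1 drop D (A beats it: P:12>9 S:11>0 T:5>3)
P1 drop E (A beats it: P:12>7 S:11>9 T:5>3)
P2 drop T (P beats it: A:8>1 C:9>8)
P1→{A,C} P2→{P,S}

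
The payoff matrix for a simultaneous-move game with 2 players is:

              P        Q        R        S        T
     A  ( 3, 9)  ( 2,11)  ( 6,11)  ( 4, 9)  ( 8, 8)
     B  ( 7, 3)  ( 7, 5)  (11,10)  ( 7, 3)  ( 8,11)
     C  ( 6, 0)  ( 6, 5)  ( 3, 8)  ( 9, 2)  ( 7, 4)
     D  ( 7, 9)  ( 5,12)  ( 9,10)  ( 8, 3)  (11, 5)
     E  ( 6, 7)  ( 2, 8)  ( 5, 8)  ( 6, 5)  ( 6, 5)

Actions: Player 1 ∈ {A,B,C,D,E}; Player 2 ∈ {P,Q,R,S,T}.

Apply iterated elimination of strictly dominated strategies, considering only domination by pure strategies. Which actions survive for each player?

Survivors P1:{B,D} P2:{Q,R,T}

P1 drop A (D beats it: P:7>3 Q:5>2 R:9>6 S:8>4 T:11>8)
P1 drop E (B beats it: P:7>6 Q:7>2 R:11>5 S:7>6 T:8>6)
P2 drop P (Q beats it: B:5>3 C:5>0 D:12>9)
P2 drop S (Q beats it: B:5>3 C:5>2 D:12>3)
P1 drop C (B beats it: Q:7>6 R:11>3 T:8>7)
P1→{B,D} P2→{Q,R,T}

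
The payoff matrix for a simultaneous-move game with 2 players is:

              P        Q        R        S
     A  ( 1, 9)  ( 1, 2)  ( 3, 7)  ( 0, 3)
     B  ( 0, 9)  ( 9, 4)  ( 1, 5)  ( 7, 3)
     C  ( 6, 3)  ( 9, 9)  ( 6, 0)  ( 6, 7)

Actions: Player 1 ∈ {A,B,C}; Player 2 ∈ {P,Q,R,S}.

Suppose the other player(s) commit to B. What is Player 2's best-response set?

BR_2 = {P}

u_2(P vs B) = 9
u_2(Q vs B) = 4
u_2(R vs B) = 5
u_2(S vs B) = 3
max payoff 9 at {P}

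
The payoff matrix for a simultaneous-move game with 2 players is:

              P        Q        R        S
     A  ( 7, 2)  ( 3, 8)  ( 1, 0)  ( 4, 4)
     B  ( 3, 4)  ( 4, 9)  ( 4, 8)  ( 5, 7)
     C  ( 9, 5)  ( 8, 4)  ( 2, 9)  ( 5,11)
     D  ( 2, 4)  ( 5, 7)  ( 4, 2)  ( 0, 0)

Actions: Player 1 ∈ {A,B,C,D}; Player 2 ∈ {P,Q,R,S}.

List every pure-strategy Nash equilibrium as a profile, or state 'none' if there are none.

Nash profiles: (C,S)

(A,P): not NE [P1→C gives 9>7; P2→Q gives 8>2]
(A,Q): not NE [P1→C gives 8>3]
(A,R): not NE [P1→D gives 4>1; P2→Q gives 8>0]
(A,S): not NE [P1→C gives 5>4; P2→Q gives 8>4]
(B,P): not NE [P1→C gives 9>3; P2→Q gives 9>4]
(B,Q): not NE [P1→C gives 8>4]
(B,R): not NE [P2→Q gives 9>8]
(B,S): not NE [P2→Q gives 9>7]
(C,P): not NE [P2→S gives 11>5]
(C,Q): not NE [P2→S gives 11>4]
(C,R): not NE [P1→D gives 4>2; P2→S gives 11>9]
(C,S): NE
(D,P): not NE [P1→C gives 9>2; P2→Q gives 7>4]
(D,Q): not NE [P1→C gives 8>5]
(D,R): not NE [P2→Q gives 7>2]
(D,S): not NE [P1→C gives 5>0; P2→Q gives 7>0]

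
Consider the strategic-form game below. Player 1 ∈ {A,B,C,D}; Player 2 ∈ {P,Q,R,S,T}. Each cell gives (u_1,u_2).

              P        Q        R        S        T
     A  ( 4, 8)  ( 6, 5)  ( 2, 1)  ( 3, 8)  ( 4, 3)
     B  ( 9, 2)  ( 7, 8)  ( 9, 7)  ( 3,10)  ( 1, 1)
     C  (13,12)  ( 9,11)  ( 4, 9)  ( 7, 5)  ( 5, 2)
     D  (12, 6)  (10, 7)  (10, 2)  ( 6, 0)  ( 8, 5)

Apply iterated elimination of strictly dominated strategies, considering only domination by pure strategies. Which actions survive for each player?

P1 drop A (C beats it: P:13>4 Q:9>6 R:4>2 S:7>3 T:5>4)
P1 drop B (D beats it: P:12>9 Q:10>7 R:10>9 S:6>3 T:8>1)
P2 drop R (P beats it: C:12>9 D:6>2)
P2 drop S (P beats it: C:12>5 D:6>0)
P2 drop T (P beats it: C:12>2 D:6>5)
P1→{C,D} P2→{P,Q}

Remaining: P1:{C,D} P2:{P,Q}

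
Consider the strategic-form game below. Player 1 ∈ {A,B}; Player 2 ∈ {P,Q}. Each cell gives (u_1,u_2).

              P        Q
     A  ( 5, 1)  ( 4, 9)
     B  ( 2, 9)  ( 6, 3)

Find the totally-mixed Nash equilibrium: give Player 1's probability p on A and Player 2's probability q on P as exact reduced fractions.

(p,q) = (3/7, 2/5)

P1 indiff ⇒ q·5+(1-q)·4 = q·2+(1-q)·6 ⇒ q(3) = (1-q)(2) ⇒ q = 2/5
P2 indiff ⇒ p·1+(1-p)·9 = p·9+(1-p)·3 ⇒ p(-8) = (1-p)(-6) ⇒ p = 3/7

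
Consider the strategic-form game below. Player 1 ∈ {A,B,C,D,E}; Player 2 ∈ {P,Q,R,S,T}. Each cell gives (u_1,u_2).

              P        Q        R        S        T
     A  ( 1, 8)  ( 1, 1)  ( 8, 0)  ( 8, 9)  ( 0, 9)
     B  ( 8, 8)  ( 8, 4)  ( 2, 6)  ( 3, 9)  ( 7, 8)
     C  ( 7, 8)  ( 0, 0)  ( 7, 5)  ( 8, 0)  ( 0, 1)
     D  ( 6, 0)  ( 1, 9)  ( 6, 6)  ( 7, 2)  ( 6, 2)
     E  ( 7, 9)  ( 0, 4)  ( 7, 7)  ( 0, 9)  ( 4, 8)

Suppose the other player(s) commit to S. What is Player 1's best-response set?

u_1(A vs S) = 8
u_1(B vs S) = 3
u_1(C vs S) = 8
u_1(D vs S) = 7
u_1(E vs S) = 0
max payoff 8 at {A,C}

P1 best: {A,C}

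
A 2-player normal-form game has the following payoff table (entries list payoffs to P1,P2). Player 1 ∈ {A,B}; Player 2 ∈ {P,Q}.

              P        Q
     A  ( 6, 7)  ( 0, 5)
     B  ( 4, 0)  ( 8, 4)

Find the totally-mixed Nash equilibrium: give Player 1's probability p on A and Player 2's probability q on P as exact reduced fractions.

P1 indiff ⇒ q·6+(1-q)·0 = q·4+(1-q)·8 ⇒ q(2) = (1-q)(8) ⇒ q = 4/5
P2 indiff ⇒ p·7+(1-p)·0 = p·5+(1-p)·4 ⇒ p(2) = (1-p)(4) ⇒ p = 2/3

P1 mixes 2/3 on A; P2 mixes 4/5 on P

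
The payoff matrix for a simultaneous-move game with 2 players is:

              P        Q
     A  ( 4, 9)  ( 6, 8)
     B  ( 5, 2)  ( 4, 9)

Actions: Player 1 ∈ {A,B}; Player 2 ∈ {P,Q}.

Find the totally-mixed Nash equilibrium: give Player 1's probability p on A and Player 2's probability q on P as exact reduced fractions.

p=7/8, q=2/3

P1 indiff ⇒ q·4+(1-q)·6 = q·5+(1-q)·4 ⇒ q(-1) = (1-q)(-2) ⇒ q = 2/3
P2 indiff ⇒ p·9+(1-p)·2 = p·8+(1-p)·9 ⇒ p(1) = (1-p)(7) ⇒ p = 7/8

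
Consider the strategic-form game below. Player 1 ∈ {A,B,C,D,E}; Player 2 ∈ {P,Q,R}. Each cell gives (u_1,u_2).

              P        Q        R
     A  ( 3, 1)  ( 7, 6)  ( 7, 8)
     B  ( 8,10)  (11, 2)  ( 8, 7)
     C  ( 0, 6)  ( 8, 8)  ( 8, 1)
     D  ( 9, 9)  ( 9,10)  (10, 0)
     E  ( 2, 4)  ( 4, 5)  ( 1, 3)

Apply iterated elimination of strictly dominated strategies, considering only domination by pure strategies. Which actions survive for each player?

Survivors P1:{B,D} P2:{P,Q}

P1 drop A (B beats it: P:8>3 Q:11>7 R:8>7)
P1 drop C (D beats it: P:9>0 Q:9>8 R:10>8)
P1 drop E (B beats it: P:8>2 Q:11>4 R:8>1)
P2 drop R (P beats it: B:10>7 D:9>0)
P1→{B,D} P2→{P,Q}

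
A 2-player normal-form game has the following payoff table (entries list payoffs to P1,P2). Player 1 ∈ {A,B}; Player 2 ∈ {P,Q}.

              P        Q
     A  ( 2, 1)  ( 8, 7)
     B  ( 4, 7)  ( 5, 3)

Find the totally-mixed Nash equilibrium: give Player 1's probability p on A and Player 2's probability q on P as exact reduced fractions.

P1 indiff ⇒ q·2+(1-q)·8 = q·4+(1-q)·5 ⇒ q(-2) = (1-q)(-3) ⇒ q = 3/5
P2 indiff ⇒ p·1+(1-p)·7 = p·7+(1-p)·3 ⇒ p(-6) = (1-p)(-4) ⇒ p = 2/5

(p,q) = (2/5, 3/5)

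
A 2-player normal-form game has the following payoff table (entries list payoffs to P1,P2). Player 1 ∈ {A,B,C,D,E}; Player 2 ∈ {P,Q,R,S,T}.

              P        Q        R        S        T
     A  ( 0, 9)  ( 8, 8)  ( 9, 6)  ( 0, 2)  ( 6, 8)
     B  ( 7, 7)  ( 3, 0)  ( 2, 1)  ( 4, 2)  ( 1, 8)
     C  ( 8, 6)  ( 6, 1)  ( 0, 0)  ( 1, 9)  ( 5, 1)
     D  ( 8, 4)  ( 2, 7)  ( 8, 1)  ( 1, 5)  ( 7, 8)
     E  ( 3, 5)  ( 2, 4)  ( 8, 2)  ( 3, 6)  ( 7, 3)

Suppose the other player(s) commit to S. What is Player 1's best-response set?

u_1(A vs S) = 0
u_1(B vs S) = 4
u_1(C vs S) = 1
u_1(D vs S) = 1
u_1(E vs S) = 3
max payoff 4 at {B}

argmax u_1 = {B}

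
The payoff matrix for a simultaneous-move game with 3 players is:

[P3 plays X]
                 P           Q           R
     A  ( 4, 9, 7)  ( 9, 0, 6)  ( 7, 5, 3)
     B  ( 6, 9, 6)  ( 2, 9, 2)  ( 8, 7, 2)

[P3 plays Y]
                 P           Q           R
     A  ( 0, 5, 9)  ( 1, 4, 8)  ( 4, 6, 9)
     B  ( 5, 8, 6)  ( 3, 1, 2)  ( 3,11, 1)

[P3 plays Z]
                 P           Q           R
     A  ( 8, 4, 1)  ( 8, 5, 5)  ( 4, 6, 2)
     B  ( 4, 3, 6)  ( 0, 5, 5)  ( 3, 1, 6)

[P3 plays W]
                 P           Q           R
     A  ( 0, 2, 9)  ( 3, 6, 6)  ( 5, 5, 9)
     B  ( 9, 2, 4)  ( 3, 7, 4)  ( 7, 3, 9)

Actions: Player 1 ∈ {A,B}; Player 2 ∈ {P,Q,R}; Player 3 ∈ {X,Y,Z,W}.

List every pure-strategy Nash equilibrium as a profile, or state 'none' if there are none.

NE set: (A,R,Y), (B,P,X)

(A,P,X): not NE [P1→B gives 6>4; P3→W gives 9>7]
(A,P,Y): not NE [P1→B gives 5>0; P2→R gives 6>5]
(A,P,Z): not NE [P2→R gives 6>4; P3→W gives 9>1]
(A,P,W): not NE [P1→B gives 9>0; P2→Q gives 6>2]
(A,Q,X): not NE [P2→P gives 9>0; P3→Y gives 8>6]
(A,Q,Y): not NE [P1→B gives 3>1; P2→R gives 6>4]
(A,Q,Z): not NE [P2→R gives 6>5; P3→Y gives 8>5]
(A,Q,W): not NE [P3→Y gives 8>6]
(A,R,X): not NE [P1→B gives 8>7; P2→P gives 9>5; P3→W gives 9>3]
(A,R,Y): NE
(A,R,Z): not NE [P3→W gives 9>2]
(A,R,W): not NE [P1→B gives 7>5; P2→Q gives 6>5]
(B,P,X): NE
(B,P,Y): not NE [P2→R gives 11>8]
(B,P,Z): not NE [P1→A gives 8>4; P2→Q gives 5>3]
(B,P,W): not NE [P2→Q gives 7>2; P3→Z gives 6>4]
(B,Q,X): not NE [P1→A gives 9>2; P3→Z gives 5>2]
(B,Q,Y): not NE [P2→R gives 11>1; P3→Z gives 5>2]
(B,Q,Z): not NE [P1→A gives 8>0]
(B,Q,W): not NE [P3→Z gives 5>4]
(B,R,X): not NE [P2→Q gives 9>7; P3→W gives 9>2]
(B,R,Y): not NE [P1→A gives 4>3; P3→W gives 9>1]
(B,R,Z): not NE [P1→A gives 4>3; P2→Q gives 5>1; P3→W gives 9>6]
(B,R,W): not NE [P2→Q gives 7>3]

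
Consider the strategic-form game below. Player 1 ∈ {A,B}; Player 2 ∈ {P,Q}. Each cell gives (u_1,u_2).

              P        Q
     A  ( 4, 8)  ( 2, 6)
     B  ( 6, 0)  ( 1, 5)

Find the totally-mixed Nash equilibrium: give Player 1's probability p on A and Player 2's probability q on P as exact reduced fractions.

p=5/7, q=1/3

P1 indiff ⇒ q·4+(1-q)·2 = q·6+(1-q)·1 ⇒ q(-2) = (1-q)(-1) ⇒ q = 1/3
P2 indiff ⇒ p·8+(1-p)·0 = p·6+(1-p)·5 ⇒ p(2) = (1-p)(5) ⇒ p = 5/7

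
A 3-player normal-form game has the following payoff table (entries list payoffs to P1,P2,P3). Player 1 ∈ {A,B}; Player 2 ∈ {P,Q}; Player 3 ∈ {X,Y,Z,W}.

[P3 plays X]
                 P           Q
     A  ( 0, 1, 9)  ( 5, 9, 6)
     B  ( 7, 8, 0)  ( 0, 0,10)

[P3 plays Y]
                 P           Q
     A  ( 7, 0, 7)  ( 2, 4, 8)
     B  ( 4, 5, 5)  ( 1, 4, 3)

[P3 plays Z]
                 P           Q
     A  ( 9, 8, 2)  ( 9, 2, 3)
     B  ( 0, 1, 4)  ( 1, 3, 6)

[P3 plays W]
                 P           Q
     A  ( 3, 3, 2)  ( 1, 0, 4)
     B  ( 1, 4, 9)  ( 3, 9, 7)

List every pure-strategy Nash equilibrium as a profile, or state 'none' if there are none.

(A,P,X): not NE [P1→B gives 7>0; P2→Q gives 9>1]
(A,P,Y): not NE [P2→Q gives 4>0; P3→X gives 9>7]
(A,P,Z): not NE [P3→X gives 9>2]
(A,P,W): not NE [P3→X gives 9>2]
(A,Q,X): not NE [P3→Y gives 8>6]
(A,Q,Y): NE
(A,Q,Z): not NE [P2→P gives 8>2; P3→Y gives 8>3]
(A,Q,W): not NE [P1→B gives 3>1; P2→P gives 3>0; P3→Y gives 8>4]
(B,P,X): not NE [P3→W gives 9>0]
(B,P,Y): not NE [P1→A gives 7>4; P3→W gives 9>5]
(B,P,Z): not NE [P1→A gives 9>0; P2→Q gives 3>1; P3→W gives 9>4]
(B,P,W): not NE [P1→A gives 3>1; P2→Q gives 9>4]
(B,Q,X): not NE [P1→A gives 5>0; P2→P gives 8>0]
(B,Q,Y): not NE [P1→A gives 2>1; P2→P gives 5>4; P3→X gives 10>3]
(B,Q,Z): not NE [P1→A gives 9>1; P3→X gives 10>6]
(B,Q,W): not NE [P3→X gives 10>7]

Nash profiles: (A,Q,Y)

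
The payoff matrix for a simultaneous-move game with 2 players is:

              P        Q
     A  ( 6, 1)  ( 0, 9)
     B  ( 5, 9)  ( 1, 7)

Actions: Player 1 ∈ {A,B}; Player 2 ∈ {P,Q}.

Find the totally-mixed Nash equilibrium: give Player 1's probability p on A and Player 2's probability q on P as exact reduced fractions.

P1 indiff ⇒ q·6+(1-q)·0 = q·5+(1-q)·1 ⇒ q(1) = (1-q)(1) ⇒ q = 1/2
P2 indiff ⇒ p·1+(1-p)·9 = p·9+(1-p)·7 ⇒ p(-8) = (1-p)(-2) ⇒ p = 1/5

p=1/5, q=1/2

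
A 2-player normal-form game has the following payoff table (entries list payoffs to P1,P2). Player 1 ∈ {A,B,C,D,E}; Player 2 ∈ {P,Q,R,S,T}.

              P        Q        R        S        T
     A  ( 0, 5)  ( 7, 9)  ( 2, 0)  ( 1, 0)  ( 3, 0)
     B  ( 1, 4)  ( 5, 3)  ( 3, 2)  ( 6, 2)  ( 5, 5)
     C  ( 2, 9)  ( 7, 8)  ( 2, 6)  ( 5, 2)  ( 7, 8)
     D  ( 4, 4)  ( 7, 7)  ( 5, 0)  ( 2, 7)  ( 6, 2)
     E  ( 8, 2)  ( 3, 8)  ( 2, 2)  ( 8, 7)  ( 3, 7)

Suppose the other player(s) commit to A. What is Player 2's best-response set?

u_2(P vs A) = 5
u_2(Q vs A) = 9
u_2(R vs A) = 0
u_2(S vs A) = 0
u_2(T vs A) = 0
max payoff 9 at {Q}

P2 best: {Q}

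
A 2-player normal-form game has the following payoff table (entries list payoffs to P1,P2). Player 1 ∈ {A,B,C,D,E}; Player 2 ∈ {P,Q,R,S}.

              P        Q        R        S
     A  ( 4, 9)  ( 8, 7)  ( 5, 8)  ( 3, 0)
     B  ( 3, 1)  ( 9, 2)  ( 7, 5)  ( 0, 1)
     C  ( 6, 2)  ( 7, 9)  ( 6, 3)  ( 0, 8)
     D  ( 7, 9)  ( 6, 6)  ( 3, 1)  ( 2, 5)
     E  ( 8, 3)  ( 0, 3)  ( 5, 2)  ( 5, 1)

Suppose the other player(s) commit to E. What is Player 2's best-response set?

BR_2 = {P,Q}

u_2(P vs E) = 3
u_2(Q vs E) = 3
u_2(R vs E) = 2
u_2(S vs E) = 1
max payoff 3 at {P,Q}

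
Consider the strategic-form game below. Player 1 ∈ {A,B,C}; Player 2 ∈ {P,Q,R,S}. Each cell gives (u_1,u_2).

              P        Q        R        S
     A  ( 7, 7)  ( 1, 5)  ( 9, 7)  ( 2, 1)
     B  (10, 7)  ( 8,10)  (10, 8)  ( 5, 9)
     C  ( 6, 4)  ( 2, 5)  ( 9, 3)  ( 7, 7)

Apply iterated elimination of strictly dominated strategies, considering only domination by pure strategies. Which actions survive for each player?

P1 drop A (B beats it: P:10>7 Q:8>1 R:10>9 S:5>2)
P2 drop P (Q beats it: B:10>7 C:5>4)
P2 drop R (Q beats it: B:10>8 C:5>3)
P1→{B,C} P2→{Q,S}

Remaining: P1:{B,C} P2:{Q,S}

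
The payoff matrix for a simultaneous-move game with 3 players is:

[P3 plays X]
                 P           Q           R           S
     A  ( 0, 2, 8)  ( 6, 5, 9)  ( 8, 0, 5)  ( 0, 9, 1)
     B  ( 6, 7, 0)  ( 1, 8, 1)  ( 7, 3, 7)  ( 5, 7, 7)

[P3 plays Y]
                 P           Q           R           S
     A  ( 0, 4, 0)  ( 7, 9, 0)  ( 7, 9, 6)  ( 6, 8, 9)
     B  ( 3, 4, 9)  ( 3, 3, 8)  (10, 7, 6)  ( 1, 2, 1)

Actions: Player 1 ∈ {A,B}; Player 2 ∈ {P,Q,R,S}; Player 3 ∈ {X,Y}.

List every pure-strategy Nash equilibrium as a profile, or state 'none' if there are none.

(A,P,X): not NE [P1→B gives 6>0; P2→S gives 9>2]
(A,P,Y): not NE [P1→B gives 3>0; P2→R gives 9>4; P3→X gives 8>0]
(A,Q,X): not NE [P2→S gives 9>5]
(A,Q,Y): not NE [P3→X gives 9>0]
(A,R,X): not NE [P2→S gives 9>0; P3→Y gives 6>5]
(A,R,Y): not NE [P1→B gives 10>7]
(A,S,X): not NE [P1→B gives 5>0; P3→Y gives 9>1]
(A,S,Y): not NE [P2→R gives 9>8]
(B,P,X): not NE [P2→Q gives 8>7; P3→Y gives 9>0]
(B,P,Y): not NE [P2→R gives 7>4]
(B,Q,X): not NE [P1→A gives 6>1; P3→Y gives 8>1]
(B,Q,Y): not NE [P1→A gives 7>3; P2→R gives 7>3]
(B,R,X): not NE [P1→A gives 8>7; P2→Q gives 8>3]
(B,R,Y): not NE [P3→X gives 7>6]
(B,S,X): not NE [P2→Q gives 8>7]
(B,S,Y): not NE [P1→A gives 6>1; P2→R gives 7>2; P3→X gives 7>1]

No pure NE.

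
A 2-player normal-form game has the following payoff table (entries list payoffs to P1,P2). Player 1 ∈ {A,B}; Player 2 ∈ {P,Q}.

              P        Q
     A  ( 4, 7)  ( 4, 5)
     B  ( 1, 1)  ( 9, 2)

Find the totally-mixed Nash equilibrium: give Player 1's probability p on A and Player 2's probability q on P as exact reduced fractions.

p=1/3, q=5/8

P1 indiff ⇒ q·4+(1-q)·4 = q·1+(1-q)·9 ⇒ q(3) = (1-q)(5) ⇒ q = 5/8
P2 indiff ⇒ p·7+(1-p)·1 = p·5+(1-p)·2 ⇒ p(2) = (1-p)(1) ⇒ p = 1/3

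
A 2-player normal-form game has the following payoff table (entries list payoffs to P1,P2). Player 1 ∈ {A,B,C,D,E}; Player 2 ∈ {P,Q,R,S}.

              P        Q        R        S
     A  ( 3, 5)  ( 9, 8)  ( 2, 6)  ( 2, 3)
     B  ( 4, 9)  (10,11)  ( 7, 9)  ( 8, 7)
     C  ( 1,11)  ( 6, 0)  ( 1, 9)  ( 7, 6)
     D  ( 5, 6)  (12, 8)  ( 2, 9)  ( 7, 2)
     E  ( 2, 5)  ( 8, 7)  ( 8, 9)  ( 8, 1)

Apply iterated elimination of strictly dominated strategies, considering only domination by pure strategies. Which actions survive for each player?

Remaining: P1:{B,D,E} P2:{Q,R}

P1 drop A (B beats it: P:4>3 Q:10>9 R:7>2 S:8>2)
P1 drop C (B beats it: P:4>1 Q:10>6 R:7>1 S:8>7)
P2 drop P (Q beats it: B:11>9 D:8>6 E:7>5)
P2 drop S (Q beats it: B:11>7 D:8>2 E:7>1)
P1→{B,D,E} P2→{Q,R}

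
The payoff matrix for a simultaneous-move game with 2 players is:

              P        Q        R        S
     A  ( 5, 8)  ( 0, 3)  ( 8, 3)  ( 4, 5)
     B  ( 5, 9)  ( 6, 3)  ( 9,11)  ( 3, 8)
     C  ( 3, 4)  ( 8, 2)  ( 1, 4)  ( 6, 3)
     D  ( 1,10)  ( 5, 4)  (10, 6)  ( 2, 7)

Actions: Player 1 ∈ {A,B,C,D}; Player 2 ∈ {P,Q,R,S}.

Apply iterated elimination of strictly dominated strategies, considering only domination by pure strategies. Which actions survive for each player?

Survivors P1:{A,B,D} P2:{P,R}

P2 drop Q (P beats it: A:8>3 B:9>3 C:4>2 D:10>4)
P2 drop S (P beats it: A:8>5 B:9>8 C:4>3 D:10>7)
P1 drop C (A beats it: P:5>3 R:8>1)
P1→{A,B,D} P2→{P,R}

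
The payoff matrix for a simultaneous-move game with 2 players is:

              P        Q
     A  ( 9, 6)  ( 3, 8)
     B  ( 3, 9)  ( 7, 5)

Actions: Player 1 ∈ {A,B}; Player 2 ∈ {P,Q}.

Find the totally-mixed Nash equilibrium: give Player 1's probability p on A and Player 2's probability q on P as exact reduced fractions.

p=2/3, q=2/5

P1 indiff ⇒ q·9+(1-q)·3 = q·3+(1-q)·7 ⇒ q(6) = (1-q)(4) ⇒ q = 2/5
P2 indiff ⇒ p·6+(1-p)·9 = p·8+(1-p)·5 ⇒ p(-2) = (1-p)(-4) ⇒ p = 2/3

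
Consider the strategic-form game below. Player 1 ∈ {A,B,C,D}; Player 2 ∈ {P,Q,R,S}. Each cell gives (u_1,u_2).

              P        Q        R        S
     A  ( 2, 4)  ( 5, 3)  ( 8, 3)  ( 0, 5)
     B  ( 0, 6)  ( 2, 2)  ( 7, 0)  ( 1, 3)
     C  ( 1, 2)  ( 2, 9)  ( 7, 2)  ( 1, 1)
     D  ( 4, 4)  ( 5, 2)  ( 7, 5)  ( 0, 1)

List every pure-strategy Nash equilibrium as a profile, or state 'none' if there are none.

(A,P): not NE [P1→D gives 4>2; P2→S gives 5>4]
(A,Q): not NE [P2→S gives 5>3]
(A,R): not NE [P2→S gives 5>3]
(A,S): not NE [P1→C gives 1>0]
(B,P): not NE [P1→D gives 4>0]
(B,Q): not NE [P1→D gives 5>2; P2→P gives 6>2]
(B,R): not NE [P1→A gives 8>7; P2→P gives 6>0]
(B,S): not NE [P2→P gives 6>3]
(C,P): not NE [P1→D gives 4>1; P2→Q gives 9>2]
(C,Q): not NE [P1→D gives 5>2]
(C,R): not NE [P1→A gives 8>7; P2→Q gives 9>2]
(C,S): not NE [P2→Q gives 9>1]
(D,P): not NE [P2→R gives 5>4]
(D,Q): not NE [P2→R gives 5>2]
(D,R): not NE [P1→A gives 8>7]
(D,S): not NE [P1→C gives 1>0; P2→R gives 5>1]

No pure NE.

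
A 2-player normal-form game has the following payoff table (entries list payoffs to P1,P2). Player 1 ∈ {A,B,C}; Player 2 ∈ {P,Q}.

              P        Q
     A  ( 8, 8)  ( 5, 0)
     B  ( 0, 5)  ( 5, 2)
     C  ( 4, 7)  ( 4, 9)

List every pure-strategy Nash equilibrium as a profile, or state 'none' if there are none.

(A,P): NE
(A,Q): not NE [P2→P gives 8>0]
(B,P): not NE [P1→A gives 8>0]
(B,Q): not NE [P2→P gives 5>2]
(C,P): not NE [P1→A gives 8>4; P2→Q gives 9>7]
(C,Q): not NE [P1→B gives 5>4]

Nash profiles: (A,P)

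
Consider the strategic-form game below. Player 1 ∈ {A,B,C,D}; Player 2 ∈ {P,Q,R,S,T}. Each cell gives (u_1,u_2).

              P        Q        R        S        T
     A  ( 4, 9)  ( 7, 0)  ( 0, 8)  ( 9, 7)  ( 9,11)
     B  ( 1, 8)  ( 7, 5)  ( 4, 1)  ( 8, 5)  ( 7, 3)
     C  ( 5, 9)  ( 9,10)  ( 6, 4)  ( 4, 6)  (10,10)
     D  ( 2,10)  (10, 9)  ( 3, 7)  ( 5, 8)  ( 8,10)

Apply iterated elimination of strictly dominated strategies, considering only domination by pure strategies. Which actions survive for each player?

IESDS → P1:{C,D} P2:{P,Q,T}

P2 drop R (P beats it: A:9>8 B:8>1 C:9>4 D:10>7)
P2 drop S (P beats it: A:9>7 B:8>5 C:9>6 D:10>8)
P1 drop A (C beats it: P:5>4 Q:9>7 T:10>9)
P1 drop B (C beats it: P:5>1 Q:9>7 T:10>7)
P1→{C,D} P2→{P,Q,T}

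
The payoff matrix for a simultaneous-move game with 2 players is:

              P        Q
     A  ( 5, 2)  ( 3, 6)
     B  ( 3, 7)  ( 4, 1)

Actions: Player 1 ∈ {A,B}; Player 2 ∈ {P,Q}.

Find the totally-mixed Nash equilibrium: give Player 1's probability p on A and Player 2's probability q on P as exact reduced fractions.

P1 mixes 3/5 on A; P2 mixes 1/3 on P

P1 indiff ⇒ q·5+(1-q)·3 = q·3+(1-q)·4 ⇒ q(2) = (1-q)(1) ⇒ q = 1/3
P2 indiff ⇒ p·2+(1-p)·7 = p·6+(1-p)·1 ⇒ p(-4) = (1-p)(-6) ⇒ p = 3/5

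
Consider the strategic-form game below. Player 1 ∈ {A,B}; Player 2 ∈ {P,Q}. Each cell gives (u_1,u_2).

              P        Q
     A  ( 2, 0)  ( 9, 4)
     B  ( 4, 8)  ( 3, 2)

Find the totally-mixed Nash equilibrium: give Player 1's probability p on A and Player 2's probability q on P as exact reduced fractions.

(p,q) = (3/5, 3/4)

P1 indiff ⇒ q·2+(1-q)·9 = q·4+(1-q)·3 ⇒ q(-2) = (1-q)(-6) ⇒ q = 3/4
P2 indiff ⇒ p·0+(1-p)·8 = p·4+(1-p)·2 ⇒ p(-4) = (1-p)(-6) ⇒ p = 3/5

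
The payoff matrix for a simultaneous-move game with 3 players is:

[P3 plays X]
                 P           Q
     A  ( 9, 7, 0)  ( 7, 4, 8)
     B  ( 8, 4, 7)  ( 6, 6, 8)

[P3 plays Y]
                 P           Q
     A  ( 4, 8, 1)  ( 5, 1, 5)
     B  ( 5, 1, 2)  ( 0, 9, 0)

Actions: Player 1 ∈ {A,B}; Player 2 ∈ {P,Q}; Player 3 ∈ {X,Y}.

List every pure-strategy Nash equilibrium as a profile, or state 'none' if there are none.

Equilibria: none

(A,P,X): not NE [P3→Y gives 1>0]
(A,P,Y): not NE [P1→B gives 5>4]
(A,Q,X): not NE [P2→P gives 7>4]
(A,Q,Y): not NE [P2→P gives 8>1; P3→X gives 8>5]
(B,P,X): not NE [P1→A gives 9>8; P2→Q gives 6>4]
(B,P,Y): not NE [P2→Q gives 9>1; P3→X gives 7>2]
(B,Q,X): not NE [P1→A gives 7>6]
(B,Q,Y): not NE [P1→A gives 5>0; P3→X gives 8>0]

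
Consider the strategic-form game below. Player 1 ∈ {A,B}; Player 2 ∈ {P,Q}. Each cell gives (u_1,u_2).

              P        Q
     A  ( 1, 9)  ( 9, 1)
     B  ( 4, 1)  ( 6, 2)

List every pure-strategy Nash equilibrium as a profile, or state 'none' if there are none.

(A,P): not NE [P1→B gives 4>1]
(A,Q): not NE [P2→P gives 9>1]
(B,P): not NE [P2→Q gives 2>1]
(B,Q): not NE [P1→A gives 9>6]

Equilibria: none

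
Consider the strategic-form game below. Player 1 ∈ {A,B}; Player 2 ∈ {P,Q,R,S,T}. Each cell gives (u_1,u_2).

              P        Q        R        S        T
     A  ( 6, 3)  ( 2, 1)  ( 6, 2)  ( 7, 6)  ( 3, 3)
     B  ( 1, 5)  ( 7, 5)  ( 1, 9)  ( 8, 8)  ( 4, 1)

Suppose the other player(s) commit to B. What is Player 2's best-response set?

u_2(P vs B) = 5
u_2(Q vs B) = 5
u_2(R vs B) = 9
u_2(S vs B) = 8
u_2(T vs B) = 1
max payoff 9 at {R}

BR_2 = {R}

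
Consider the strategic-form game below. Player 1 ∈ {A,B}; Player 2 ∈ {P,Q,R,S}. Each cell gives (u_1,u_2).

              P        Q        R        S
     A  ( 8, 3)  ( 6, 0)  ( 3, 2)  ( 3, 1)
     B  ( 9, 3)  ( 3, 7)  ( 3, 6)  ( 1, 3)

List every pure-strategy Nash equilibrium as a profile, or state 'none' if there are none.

No pure NE.

(A,P): not NE [P1→B gives 9>8]
(A,Q): not NE [P2→P gives 3>0]
(A,R): not NE [P2→P gives 3>2]
(A,S): not NE [P2→P gives 3>1]
(B,P): not NE [P2→Q gives 7>3]
(B,Q): not NE [P1→A gives 6>3]
(B,R): not NE [P2→Q gives 7>6]
(B,S): not NE [P1→A gives 3>1; P2→Q gives 7>3]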